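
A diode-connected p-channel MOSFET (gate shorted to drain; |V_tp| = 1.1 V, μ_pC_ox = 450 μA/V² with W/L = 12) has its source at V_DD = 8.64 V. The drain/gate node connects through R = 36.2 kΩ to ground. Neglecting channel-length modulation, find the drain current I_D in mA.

With gate tied to drain, V_SG = V_SD ≥ V_SG − |V_tp|, so the device is in saturation.
k_p = μ_pC_ox · (W/L) = 5.4 mA/V².
KCL at the drain: ½ k_p (V_SG − |V_tp|)² = (V_DD − V_SG)/R.
Let x = V_SG − 1.1. Then 97.7 x² + x − 7.54 = 0, giving x = 0.273 V (positive root), so V_SG = 1.37 V.
I_D = (V_DD − V_SG)/R = (8.64 − 1.37) / 36.2 = 0.201 mA.

I_D = 0.201 mA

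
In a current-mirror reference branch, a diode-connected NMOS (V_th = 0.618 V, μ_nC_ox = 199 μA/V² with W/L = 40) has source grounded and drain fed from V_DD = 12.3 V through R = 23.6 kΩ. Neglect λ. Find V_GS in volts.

V_GS = 0.965 V

With gate tied to drain, V_GS = V_DS ≥ V_GS − V_th, so the device is in saturation.
k_n = μ_nC_ox · (W/L) = 7.96 mA/V².
KCL at the drain: ½ k_n (V_GS − V_th)² = (V_DD − V_GS)/R.
Let x = V_GS − 0.618. Then 93.9 x² + x − 11.68 = 0, giving x = 0.347 V (positive root), so V_GS = 0.965 V.
I_D = (V_DD − V_GS)/R = (12.3 − 0.965) / 23.6 = 0.48 mA.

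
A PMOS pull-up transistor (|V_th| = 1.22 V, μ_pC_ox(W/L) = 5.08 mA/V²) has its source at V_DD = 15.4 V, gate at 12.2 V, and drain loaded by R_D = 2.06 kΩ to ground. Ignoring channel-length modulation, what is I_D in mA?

V_SG = V_DD − V_G = 15.4 − 12.2 = 3.2 V, so V_ov = 3.2 − 1.22 = 1.98 V.
Assume saturation: I_D = ½ k_p V_ov² = 0.5 × 5.08 × 1.98² = 9.96 mA, giving V_SD = V_DD − I_D R_D = 15.4 − 9.96 × 2.06 = -5.11 V.
But -5.11 V < V_ov = 1.98 V, so the device is actually in triode.
In triode I_D = k_p[V_ov V_SD − ½ V_SD²] and I_D = (V_DD − V_SD)/R_D. Equating: 5.23 V_SD² − 21.72 V_SD + 15.4 = 0, giving V_SD = 0.907 V (the root below V_ov).
I_D = (15.4 − 0.907) / 2.06 = 7.04 mA.

I_D = 7.04 mA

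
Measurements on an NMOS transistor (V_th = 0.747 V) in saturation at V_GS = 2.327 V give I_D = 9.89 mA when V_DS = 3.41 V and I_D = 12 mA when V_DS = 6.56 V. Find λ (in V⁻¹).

λ = 0.0881 V⁻¹

With V_GS fixed, I_D ∝ (1 + λ V_DS) in saturation, so I_D2/I_D1 = (1 + λ V_DS2)/(1 + λ V_DS1).
12/9.89 = 1.213 = (1 + 6.56 λ)/(1 + 3.41 λ).
Solving: λ (I_D1 V_DS2 − I_D2 V_DS1) = I_D2 − I_D1, so λ = (12 − 9.89) / (9.89 × 6.56 − 12 × 3.41) = 2.11 / 24 = 0.0881 V⁻¹.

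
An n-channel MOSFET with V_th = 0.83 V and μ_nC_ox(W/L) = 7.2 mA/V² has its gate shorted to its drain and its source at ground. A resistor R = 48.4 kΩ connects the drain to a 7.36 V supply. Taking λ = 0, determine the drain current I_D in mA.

I_D = 0.131 mA

With gate tied to drain, V_GS = V_DS ≥ V_GS − V_th, so the device is in saturation.
KCL at the drain: ½ k_n (V_GS − V_th)² = (V_DD − V_GS)/R.
Let x = V_GS − 0.83. Then 174 x² + x − 6.53 = 0, giving x = 0.191 V (positive root), so V_GS = 1.02 V.
I_D = (V_DD − V_GS)/R = (7.36 − 1.02) / 48.4 = 0.131 mA.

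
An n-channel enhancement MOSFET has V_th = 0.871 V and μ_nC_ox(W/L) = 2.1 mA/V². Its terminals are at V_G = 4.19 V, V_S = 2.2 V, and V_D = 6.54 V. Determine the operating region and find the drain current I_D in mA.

Saturation; I_D = 1.31 mA

V_GS = V_G − V_S = 4.19 − 2.2 = 1.99 V; V_DS = V_D − V_S = 6.54 − 2.2 = 4.34 V.
V_ov = V_GS − V_th = 1.99 − 0.871 = 1.12 V.
Since V_DS = 4.34 V ≥ V_ov = 1.12 V, the device is in saturation.
I_D = ½ k_n V_ov² = 0.5 × 2.1 × 1.12² = 1.31 mA.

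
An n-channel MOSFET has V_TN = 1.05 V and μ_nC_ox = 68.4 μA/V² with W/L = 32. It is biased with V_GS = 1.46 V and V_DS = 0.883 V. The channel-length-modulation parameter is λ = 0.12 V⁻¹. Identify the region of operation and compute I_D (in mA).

Saturation; I_D = 0.203 mA

k_n = μ_nC_ox · (W/L) = 2.189 mA/V².
V_ov = V_GS − V_TN = 1.46 − 1.05 = 0.41 V.
Since V_DS = 0.883 V ≥ V_ov = 0.41 V, the device is in saturation.
I_D = ½ k_n V_ov² (1 + λ V_DS) = 0.5 × 2.189 × 0.41² × (1 + 0.12 × 0.883) = 0.203 mA.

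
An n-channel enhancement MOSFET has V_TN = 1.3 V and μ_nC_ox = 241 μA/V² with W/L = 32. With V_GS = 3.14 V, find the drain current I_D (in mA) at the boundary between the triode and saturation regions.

At the boundary V_DS = V_ov = V_GS − V_TN = 3.14 − 1.3 = 1.84 V.
k_n = μ_nC_ox · (W/L) = 7.712 mA/V².
I_D = ½ k_n V_ov² = 0.5 × 7.712 × 1.84² = 13.1 mA.

I_D = 13.1 mA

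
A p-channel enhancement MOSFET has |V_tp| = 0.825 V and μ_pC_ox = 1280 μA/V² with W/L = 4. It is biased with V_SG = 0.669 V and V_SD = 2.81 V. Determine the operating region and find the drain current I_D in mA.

Cutoff; I_D = 0 mA

V_SG = 0.669 V < |V_tp| = 0.825 V, so the transistor is in cutoff.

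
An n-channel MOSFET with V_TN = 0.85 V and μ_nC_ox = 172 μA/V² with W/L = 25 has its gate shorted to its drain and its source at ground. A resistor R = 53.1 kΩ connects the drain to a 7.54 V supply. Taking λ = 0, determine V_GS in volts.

With gate tied to drain, V_GS = V_DS ≥ V_GS − V_TN, so the device is in saturation.
k_n = μ_nC_ox · (W/L) = 4.3 mA/V².
KCL at the drain: ½ k_n (V_GS − V_TN)² = (V_DD − V_GS)/R.
Let x = V_GS − 0.85. Then 114 x² + x − 6.69 = 0, giving x = 0.238 V (positive root), so V_GS = 1.09 V.
I_D = (V_DD − V_GS)/R = (7.54 − 1.09) / 53.1 = 0.122 mA.

V_GS = 1.09 V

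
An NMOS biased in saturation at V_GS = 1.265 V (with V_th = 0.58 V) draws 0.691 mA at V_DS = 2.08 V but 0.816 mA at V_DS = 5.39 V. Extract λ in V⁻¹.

λ = 0.0617 V⁻¹

With V_GS fixed, I_D ∝ (1 + λ V_DS) in saturation, so I_D2/I_D1 = (1 + λ V_DS2)/(1 + λ V_DS1).
0.816/0.691 = 1.181 = (1 + 5.39 λ)/(1 + 2.08 λ).
Solving: λ (I_D1 V_DS2 − I_D2 V_DS1) = I_D2 − I_D1, so λ = (0.816 − 0.691) / (0.691 × 5.39 − 0.816 × 2.08) = 0.125 / 2.03 = 0.0617 V⁻¹.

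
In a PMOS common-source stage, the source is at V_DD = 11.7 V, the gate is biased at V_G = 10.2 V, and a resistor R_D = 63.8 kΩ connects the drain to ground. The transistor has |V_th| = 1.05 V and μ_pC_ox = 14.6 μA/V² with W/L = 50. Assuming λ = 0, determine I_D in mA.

I_D = 0.0739 mA

V_SG = V_DD − V_G = 11.7 − 10.2 = 1.5 V, so V_ov = 1.5 − 1.05 = 0.45 V.
k_p = μ_pC_ox · (W/L) = 0.73 mA/V².
Assume saturation: I_D = ½ k_p V_ov² = 0.5 × 0.73 × 0.45² = 0.0739 mA, giving V_SD = V_DD − I_D R_D = 11.7 − 0.0739 × 63.8 = 6.98 V.
V_SD = 6.98 V ≥ V_ov = 0.45 V, confirming saturation.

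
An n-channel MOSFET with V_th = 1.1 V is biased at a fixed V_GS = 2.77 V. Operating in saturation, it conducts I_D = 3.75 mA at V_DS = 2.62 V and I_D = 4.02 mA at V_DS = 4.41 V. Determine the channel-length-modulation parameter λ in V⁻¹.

λ = 0.0450 V⁻¹

With V_GS fixed, I_D ∝ (1 + λ V_DS) in saturation, so I_D2/I_D1 = (1 + λ V_DS2)/(1 + λ V_DS1).
4.02/3.75 = 1.072 = (1 + 4.41 λ)/(1 + 2.62 λ).
Solving: λ (I_D1 V_DS2 − I_D2 V_DS1) = I_D2 − I_D1, so λ = (4.02 − 3.75) / (3.75 × 4.41 − 4.02 × 2.62) = 0.27 / 6.01 = 0.045 V⁻¹.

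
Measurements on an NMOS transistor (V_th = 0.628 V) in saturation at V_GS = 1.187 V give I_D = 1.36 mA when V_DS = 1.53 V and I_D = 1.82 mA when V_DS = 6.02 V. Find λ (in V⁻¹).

With V_GS fixed, I_D ∝ (1 + λ V_DS) in saturation, so I_D2/I_D1 = (1 + λ V_DS2)/(1 + λ V_DS1).
1.82/1.36 = 1.338 = (1 + 6.02 λ)/(1 + 1.53 λ).
Solving: λ (I_D1 V_DS2 − I_D2 V_DS1) = I_D2 − I_D1, so λ = (1.82 − 1.36) / (1.36 × 6.02 − 1.82 × 1.53) = 0.46 / 5.4 = 0.0851 V⁻¹.

λ = 0.0851 V⁻¹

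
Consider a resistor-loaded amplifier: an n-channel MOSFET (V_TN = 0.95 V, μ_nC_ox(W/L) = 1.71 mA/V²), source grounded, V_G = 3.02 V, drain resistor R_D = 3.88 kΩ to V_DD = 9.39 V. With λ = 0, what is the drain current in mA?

V_GS = V_G = 3.02 V, so V_ov = 3.02 − 0.95 = 2.07 V.
Assume saturation: I_D = ½ k_n V_ov² = 0.5 × 1.71 × 2.07² = 3.66 mA, giving V_DS = V_DD − I_D R_D = 9.39 − 3.66 × 3.88 = -4.82 V.
But -4.82 V < V_ov = 2.07 V, so the device is actually in triode.
In triode I_D = k_n[V_ov V_DS − ½ V_DS²] and I_D = (V_DD − V_DS)/R_D. Equating: 3.32 V_DS² − 14.73 V_DS + 9.39 = 0, giving V_DS = 0.771 V (the root below V_ov).
I_D = (9.39 − 0.771) / 3.88 = 2.22 mA.

I_D = 2.22 mA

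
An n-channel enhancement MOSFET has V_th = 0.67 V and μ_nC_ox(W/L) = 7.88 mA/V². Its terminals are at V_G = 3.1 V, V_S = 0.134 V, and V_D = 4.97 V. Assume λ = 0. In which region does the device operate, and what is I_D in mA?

V_GS = V_G − V_S = 3.1 − 0.134 = 2.97 V; V_DS = V_D − V_S = 4.97 − 0.134 = 4.84 V.
V_ov = V_GS − V_th = 2.97 − 0.67 = 2.3 V.
Since V_DS = 4.84 V ≥ V_ov = 2.3 V, the device is in saturation.
I_D = ½ k_n V_ov² = 0.5 × 7.88 × 2.3² = 20.8 mA.

Saturation; I_D = 20.8 mA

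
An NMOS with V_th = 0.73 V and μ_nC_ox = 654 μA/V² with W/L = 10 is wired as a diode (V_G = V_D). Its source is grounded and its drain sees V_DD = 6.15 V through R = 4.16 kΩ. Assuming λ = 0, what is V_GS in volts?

With gate tied to drain, V_GS = V_DS ≥ V_GS − V_th, so the device is in saturation.
k_n = μ_nC_ox · (W/L) = 6.54 mA/V².
KCL at the drain: ½ k_n (V_GS − V_th)² = (V_DD − V_GS)/R.
Let x = V_GS − 0.73. Then 13.6 x² + x − 5.42 = 0, giving x = 0.596 V (positive root), so V_GS = 1.33 V.
I_D = (V_DD − V_GS)/R = (6.15 − 1.33) / 4.16 = 1.16 mA.

V_GS = 1.33 V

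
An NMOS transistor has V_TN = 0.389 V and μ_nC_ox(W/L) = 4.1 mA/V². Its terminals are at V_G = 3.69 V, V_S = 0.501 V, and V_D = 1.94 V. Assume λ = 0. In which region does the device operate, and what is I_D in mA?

Triode; I_D = 12.3 mA

V_GS = V_G − V_S = 3.69 − 0.501 = 3.19 V; V_DS = V_D − V_S = 1.94 − 0.501 = 1.44 V.
V_ov = V_GS − V_TN = 3.19 − 0.389 = 2.8 V.
Since V_DS = 1.44 V < V_ov = 2.8 V, the device is in the triode region.
I_D = k_n [V_ov · V_DS − ½ V_DS²] = 4.1 × [2.8 × 1.44 − 0.5 × 1.44²] = 12.3 mA.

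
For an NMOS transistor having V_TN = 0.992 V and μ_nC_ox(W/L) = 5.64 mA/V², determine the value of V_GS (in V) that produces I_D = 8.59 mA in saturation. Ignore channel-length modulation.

V_GS = 2.74 V

In saturation I_D = ½ k_n (V_GS − V_TN)², so V_GS − V_TN = √(2 I_D / k_n) = √(2 × 8.59 / 5.64) = 1.75 V.
V_GS = 0.992 + 1.75 = 2.74 V.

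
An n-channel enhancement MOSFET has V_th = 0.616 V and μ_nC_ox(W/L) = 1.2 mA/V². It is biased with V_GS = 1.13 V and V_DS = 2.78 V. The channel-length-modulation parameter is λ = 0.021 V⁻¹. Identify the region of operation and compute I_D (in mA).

Saturation; I_D = 0.168 mA

V_ov = V_GS − V_th = 1.13 − 0.616 = 0.514 V.
Since V_DS = 2.78 V ≥ V_ov = 0.514 V, the device is in saturation.
I_D = ½ k_n V_ov² (1 + λ V_DS) = 0.5 × 1.2 × 0.514² × (1 + 0.021 × 2.78) = 0.168 mA.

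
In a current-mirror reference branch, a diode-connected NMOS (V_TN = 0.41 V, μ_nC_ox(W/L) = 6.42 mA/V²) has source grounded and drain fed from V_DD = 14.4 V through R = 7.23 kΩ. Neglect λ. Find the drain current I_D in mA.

I_D = 1.83 mA

With gate tied to drain, V_GS = V_DS ≥ V_GS − V_TN, so the device is in saturation.
KCL at the drain: ½ k_n (V_GS − V_TN)² = (V_DD − V_GS)/R.
Let x = V_GS − 0.41. Then 23.2 x² + x − 13.99 = 0, giving x = 0.755 V (positive root), so V_GS = 1.17 V.
I_D = (V_DD − V_GS)/R = (14.4 − 1.17) / 7.23 = 1.83 mA.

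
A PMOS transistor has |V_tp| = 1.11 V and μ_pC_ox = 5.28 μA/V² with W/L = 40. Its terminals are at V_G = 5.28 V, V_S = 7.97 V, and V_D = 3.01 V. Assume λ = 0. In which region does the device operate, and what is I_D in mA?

Saturation; I_D = 0.264 mA

V_SG = V_S − V_G = 7.97 − 5.28 = 2.69 V; V_SD = V_S − V_D = 7.97 − 3.01 = 4.96 V.
k_p = μ_pC_ox · (W/L) = 0.2112 mA/V².
V_ov = V_SG − |V_tp| = 2.69 − 1.11 = 1.58 V.
Since V_SD = 4.96 V ≥ V_ov = 1.58 V, the device is in saturation.
I_D = ½ k_p V_ov² = 0.5 × 0.2112 × 1.58² = 0.264 mA.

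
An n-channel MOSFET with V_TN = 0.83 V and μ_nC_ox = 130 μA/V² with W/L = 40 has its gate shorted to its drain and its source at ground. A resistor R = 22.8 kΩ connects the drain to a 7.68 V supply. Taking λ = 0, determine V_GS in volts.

With gate tied to drain, V_GS = V_DS ≥ V_GS − V_TN, so the device is in saturation.
k_n = μ_nC_ox · (W/L) = 5.2 mA/V².
KCL at the drain: ½ k_n (V_GS − V_TN)² = (V_DD − V_GS)/R.
Let x = V_GS − 0.83. Then 59.3 x² + x − 6.85 = 0, giving x = 0.332 V (positive root), so V_GS = 1.16 V.
I_D = (V_DD − V_GS)/R = (7.68 − 1.16) / 22.8 = 0.286 mA.

V_GS = 1.16 V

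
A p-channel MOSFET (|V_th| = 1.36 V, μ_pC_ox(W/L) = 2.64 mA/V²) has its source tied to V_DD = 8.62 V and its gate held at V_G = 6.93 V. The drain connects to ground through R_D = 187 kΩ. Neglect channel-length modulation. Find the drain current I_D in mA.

V_SG = V_DD − V_G = 8.62 − 6.93 = 1.69 V, so V_ov = 1.69 − 1.36 = 0.33 V.
Assume saturation: I_D = ½ k_p V_ov² = 0.5 × 2.64 × 0.33² = 0.144 mA, giving V_SD = V_DD − I_D R_D = 8.62 − 0.144 × 187 = -18.3 V.
But -18.3 V < V_ov = 0.33 V, so the device is actually in triode.
In triode I_D = k_p[V_ov V_SD − ½ V_SD²] and I_D = (V_DD − V_SD)/R_D. Equating: 247 V_SD² − 163.9 V_SD + 8.62 = 0, giving V_SD = 0.0576 V (the root below V_ov).
I_D = (8.62 − 0.0576) / 187 = 0.0458 mA.

I_D = 0.0458 mA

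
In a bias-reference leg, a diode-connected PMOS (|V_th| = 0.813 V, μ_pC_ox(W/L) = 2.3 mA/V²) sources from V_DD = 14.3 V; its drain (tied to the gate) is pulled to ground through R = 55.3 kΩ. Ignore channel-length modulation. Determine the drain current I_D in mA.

With gate tied to drain, V_SG = V_SD ≥ V_SG − |V_th|, so the device is in saturation.
KCL at the drain: ½ k_p (V_SG − |V_th|)² = (V_DD − V_SG)/R.
Let x = V_SG − 0.813. Then 63.6 x² + x − 13.49 = 0, giving x = 0.453 V (positive root), so V_SG = 1.27 V.
I_D = (V_DD − V_SG)/R = (14.3 − 1.27) / 55.3 = 0.236 mA.

I_D = 0.236 mA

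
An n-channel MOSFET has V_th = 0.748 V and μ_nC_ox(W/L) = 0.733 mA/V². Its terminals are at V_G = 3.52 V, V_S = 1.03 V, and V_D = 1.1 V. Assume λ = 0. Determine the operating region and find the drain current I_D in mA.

Triode; I_D = 0.0876 mA

V_GS = V_G − V_S = 3.52 − 1.03 = 2.49 V; V_DS = V_D − V_S = 1.1 − 1.03 = 0.07 V.
V_ov = V_GS − V_th = 2.49 − 0.748 = 1.74 V.
Since V_DS = 0.07 V < V_ov = 1.74 V, the device is in the triode region.
I_D = k_n [V_ov · V_DS − ½ V_DS²] = 0.733 × [1.74 × 0.07 − 0.5 × 0.07²] = 0.0876 mA.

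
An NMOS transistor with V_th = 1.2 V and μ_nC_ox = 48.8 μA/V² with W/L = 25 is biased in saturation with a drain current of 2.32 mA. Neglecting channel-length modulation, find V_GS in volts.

k_n = μ_nC_ox · (W/L) = 1.22 mA/V².
In saturation I_D = ½ k_n (V_GS − V_th)², so V_GS − V_th = √(2 I_D / k_n) = √(2 × 2.32 / 1.22) = 1.95 V.
V_GS = 1.2 + 1.95 = 3.15 V.

V_GS = 3.15 V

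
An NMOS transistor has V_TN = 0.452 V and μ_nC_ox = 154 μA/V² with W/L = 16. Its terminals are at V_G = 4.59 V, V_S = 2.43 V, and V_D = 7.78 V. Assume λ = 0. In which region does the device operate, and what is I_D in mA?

Saturation; I_D = 3.59 mA

V_GS = V_G − V_S = 4.59 − 2.43 = 2.16 V; V_DS = V_D − V_S = 7.78 − 2.43 = 5.35 V.
k_n = μ_nC_ox · (W/L) = 2.464 mA/V².
V_ov = V_GS − V_TN = 2.16 − 0.452 = 1.71 V.
Since V_DS = 5.35 V ≥ V_ov = 1.71 V, the device is in saturation.
I_D = ½ k_n V_ov² = 0.5 × 2.464 × 1.71² = 3.59 mA.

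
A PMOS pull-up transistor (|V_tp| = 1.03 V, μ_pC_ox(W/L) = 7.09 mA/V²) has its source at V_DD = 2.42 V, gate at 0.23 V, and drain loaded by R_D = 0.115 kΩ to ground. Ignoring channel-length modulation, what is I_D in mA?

I_D = 4.77 mA

V_SG = V_DD − V_G = 2.42 − 0.23 = 2.19 V, so V_ov = 2.19 − 1.03 = 1.16 V.
Assume saturation: I_D = ½ k_p V_ov² = 0.5 × 7.09 × 1.16² = 4.77 mA, giving V_SD = V_DD − I_D R_D = 2.42 − 4.77 × 0.115 = 1.87 V.
V_SD = 1.87 V ≥ V_ov = 1.16 V, confirming saturation.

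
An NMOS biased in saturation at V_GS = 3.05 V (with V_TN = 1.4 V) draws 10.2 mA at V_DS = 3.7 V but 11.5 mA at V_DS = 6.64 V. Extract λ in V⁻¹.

λ = 0.0516 V⁻¹

With V_GS fixed, I_D ∝ (1 + λ V_DS) in saturation, so I_D2/I_D1 = (1 + λ V_DS2)/(1 + λ V_DS1).
11.5/10.2 = 1.127 = (1 + 6.64 λ)/(1 + 3.7 λ).
Solving: λ (I_D1 V_DS2 − I_D2 V_DS1) = I_D2 − I_D1, so λ = (11.5 − 10.2) / (10.2 × 6.64 − 11.5 × 3.7) = 1.3 / 25.2 = 0.0516 V⁻¹.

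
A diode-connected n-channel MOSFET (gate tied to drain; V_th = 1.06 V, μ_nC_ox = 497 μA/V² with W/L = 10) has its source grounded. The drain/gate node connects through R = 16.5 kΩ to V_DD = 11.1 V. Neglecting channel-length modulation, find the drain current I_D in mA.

I_D = 0.579 mA

With gate tied to drain, V_GS = V_DS ≥ V_GS − V_th, so the device is in saturation.
k_n = μ_nC_ox · (W/L) = 4.97 mA/V².
KCL at the drain: ½ k_n (V_GS − V_th)² = (V_DD − V_GS)/R.
Let x = V_GS − 1.06. Then 41 x² + x − 10.04 = 0, giving x = 0.483 V (positive root), so V_GS = 1.54 V.
I_D = (V_DD − V_GS)/R = (11.1 − 1.54) / 16.5 = 0.579 mA.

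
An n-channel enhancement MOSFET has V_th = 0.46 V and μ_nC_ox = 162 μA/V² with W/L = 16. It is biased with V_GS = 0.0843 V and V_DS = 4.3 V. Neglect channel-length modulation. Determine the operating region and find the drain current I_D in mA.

V_GS = 0.0843 V < V_th = 0.46 V, so the transistor is in cutoff.

Cutoff; I_D = 0 mA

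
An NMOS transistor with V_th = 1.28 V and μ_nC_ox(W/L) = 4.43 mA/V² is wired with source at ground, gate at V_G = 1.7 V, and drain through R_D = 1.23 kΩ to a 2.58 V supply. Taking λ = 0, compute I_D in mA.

I_D = 0.391 mA

V_GS = V_G = 1.7 V, so V_ov = 1.7 − 1.28 = 0.42 V.
Assume saturation: I_D = ½ k_n V_ov² = 0.5 × 4.43 × 0.42² = 0.391 mA, giving V_DS = V_DD − I_D R_D = 2.58 − 0.391 × 1.23 = 2.1 V.
V_DS = 2.1 V ≥ V_ov = 0.42 V, confirming saturation.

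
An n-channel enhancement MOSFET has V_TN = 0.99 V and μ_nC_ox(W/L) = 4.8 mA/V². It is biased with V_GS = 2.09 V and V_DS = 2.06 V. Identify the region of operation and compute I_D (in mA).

V_ov = V_GS − V_TN = 2.09 − 0.99 = 1.1 V.
Since V_DS = 2.06 V ≥ V_ov = 1.1 V, the device is in saturation.
I_D = ½ k_n V_ov² = 0.5 × 4.8 × 1.1² = 2.9 mA.

Saturation; I_D = 2.90 mA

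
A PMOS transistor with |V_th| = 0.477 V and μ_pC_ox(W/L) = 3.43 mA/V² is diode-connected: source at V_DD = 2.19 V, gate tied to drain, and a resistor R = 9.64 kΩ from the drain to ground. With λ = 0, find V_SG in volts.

With gate tied to drain, V_SG = V_SD ≥ V_SG − |V_th|, so the device is in saturation.
KCL at the drain: ½ k_p (V_SG − |V_th|)² = (V_DD − V_SG)/R.
Let x = V_SG − 0.477. Then 16.5 x² + x − 1.713 = 0, giving x = 0.293 V (positive root), so V_SG = 0.77 V.
I_D = (V_DD − V_SG)/R = (2.19 − 0.77) / 9.64 = 0.147 mA.

V_SG = 0.770 V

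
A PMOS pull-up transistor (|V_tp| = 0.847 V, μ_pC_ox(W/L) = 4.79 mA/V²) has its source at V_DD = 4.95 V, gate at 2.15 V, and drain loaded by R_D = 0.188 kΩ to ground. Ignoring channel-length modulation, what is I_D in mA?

I_D = 9.14 mA

V_SG = V_DD − V_G = 4.95 − 2.15 = 2.8 V, so V_ov = 2.8 − 0.847 = 1.95 V.
Assume saturation: I_D = ½ k_p V_ov² = 0.5 × 4.79 × 1.95² = 9.14 mA, giving V_SD = V_DD − I_D R_D = 4.95 − 9.14 × 0.188 = 3.23 V.
V_SD = 3.23 V ≥ V_ov = 1.95 V, confirming saturation.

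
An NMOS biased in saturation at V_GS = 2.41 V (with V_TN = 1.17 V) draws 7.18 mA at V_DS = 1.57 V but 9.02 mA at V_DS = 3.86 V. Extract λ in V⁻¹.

With V_GS fixed, I_D ∝ (1 + λ V_DS) in saturation, so I_D2/I_D1 = (1 + λ V_DS2)/(1 + λ V_DS1).
9.02/7.18 = 1.256 = (1 + 3.86 λ)/(1 + 1.57 λ).
Solving: λ (I_D1 V_DS2 − I_D2 V_DS1) = I_D2 − I_D1, so λ = (9.02 − 7.18) / (7.18 × 3.86 − 9.02 × 1.57) = 1.84 / 13.6 = 0.136 V⁻¹.

λ = 0.136 V⁻¹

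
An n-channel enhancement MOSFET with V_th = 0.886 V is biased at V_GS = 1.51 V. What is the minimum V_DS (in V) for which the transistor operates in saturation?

The boundary between triode and saturation is V_DS = V_GS − V_th = V_ov.
V_ov = 1.51 − 0.886 = 0.624 V.

V_DS,sat = 0.624 V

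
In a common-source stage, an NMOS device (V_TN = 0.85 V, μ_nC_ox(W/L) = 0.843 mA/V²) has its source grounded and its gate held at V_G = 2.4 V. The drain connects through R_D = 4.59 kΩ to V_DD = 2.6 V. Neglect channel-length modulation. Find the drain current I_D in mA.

V_GS = V_G = 2.4 V, so V_ov = 2.4 − 0.85 = 1.55 V.
Assume saturation: I_D = ½ k_n V_ov² = 0.5 × 0.843 × 1.55² = 1.01 mA, giving V_DS = V_DD − I_D R_D = 2.6 − 1.01 × 4.59 = -2.05 V.
But -2.05 V < V_ov = 1.55 V, so the device is actually in triode.
In triode I_D = k_n[V_ov V_DS − ½ V_DS²] and I_D = (V_DD − V_DS)/R_D. Equating: 1.93 V_DS² − 6.998 V_DS + 2.6 = 0, giving V_DS = 0.42 V (the root below V_ov).
I_D = (2.6 − 0.42) / 4.59 = 0.475 mA.

I_D = 0.475 mA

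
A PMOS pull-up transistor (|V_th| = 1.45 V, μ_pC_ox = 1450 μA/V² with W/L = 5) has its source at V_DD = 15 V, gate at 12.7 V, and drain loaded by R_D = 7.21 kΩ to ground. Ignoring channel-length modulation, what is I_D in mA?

I_D = 2.02 mA

V_SG = V_DD − V_G = 15 − 12.7 = 2.3 V, so V_ov = 2.3 − 1.45 = 0.85 V.
k_p = μ_pC_ox · (W/L) = 7.25 mA/V².
Assume saturation: I_D = ½ k_p V_ov² = 0.5 × 7.25 × 0.85² = 2.62 mA, giving V_SD = V_DD − I_D R_D = 15 − 2.62 × 7.21 = -3.88 V.
But -3.88 V < V_ov = 0.85 V, so the device is actually in triode.
In triode I_D = k_p[V_ov V_SD − ½ V_SD²] and I_D = (V_DD − V_SD)/R_D. Equating: 26.1 V_SD² − 45.43 V_SD + 15 = 0, giving V_SD = 0.443 V (the root below V_ov).
I_D = (15 − 0.443) / 7.21 = 2.02 mA.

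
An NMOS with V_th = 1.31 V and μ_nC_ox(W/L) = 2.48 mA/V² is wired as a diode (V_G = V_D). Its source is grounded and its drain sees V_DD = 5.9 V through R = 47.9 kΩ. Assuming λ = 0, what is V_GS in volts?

With gate tied to drain, V_GS = V_DS ≥ V_GS − V_th, so the device is in saturation.
KCL at the drain: ½ k_n (V_GS − V_th)² = (V_DD − V_GS)/R.
Let x = V_GS − 1.31. Then 59.4 x² + x − 4.59 = 0, giving x = 0.27 V (positive root), so V_GS = 1.58 V.
I_D = (V_DD − V_GS)/R = (5.9 − 1.58) / 47.9 = 0.0902 mA.

V_GS = 1.58 V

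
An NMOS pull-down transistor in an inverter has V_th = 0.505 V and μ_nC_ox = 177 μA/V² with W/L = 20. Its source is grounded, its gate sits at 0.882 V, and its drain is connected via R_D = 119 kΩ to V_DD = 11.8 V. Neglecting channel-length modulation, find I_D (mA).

I_D = 0.0985 mA

V_GS = V_G = 0.882 V, so V_ov = 0.882 − 0.505 = 0.377 V.
k_n = μ_nC_ox · (W/L) = 3.54 mA/V².
Assume saturation: I_D = ½ k_n V_ov² = 0.5 × 3.54 × 0.377² = 0.252 mA, giving V_DS = V_DD − I_D R_D = 11.8 − 0.252 × 119 = -18.1 V.
But -18.1 V < V_ov = 0.377 V, so the device is actually in triode.
In triode I_D = k_n[V_ov V_DS − ½ V_DS²] and I_D = (V_DD − V_DS)/R_D. Equating: 211 V_DS² − 159.8 V_DS + 11.8 = 0, giving V_DS = 0.0829 V (the root below V_ov).
I_D = (11.8 − 0.0829) / 119 = 0.0985 mA.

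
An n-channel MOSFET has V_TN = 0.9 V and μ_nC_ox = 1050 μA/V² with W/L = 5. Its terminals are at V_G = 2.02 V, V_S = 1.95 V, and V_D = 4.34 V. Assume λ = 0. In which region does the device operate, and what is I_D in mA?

Cutoff; I_D = 0 mA

V_GS = V_G − V_S = 2.02 − 1.95 = 0.07 V; V_DS = V_D − V_S = 4.34 − 1.95 = 2.39 V.
V_GS = 0.07 V < V_TN = 0.9 V, so the transistor is in cutoff.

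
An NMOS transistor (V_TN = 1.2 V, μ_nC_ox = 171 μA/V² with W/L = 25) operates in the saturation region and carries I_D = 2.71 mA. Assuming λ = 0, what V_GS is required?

V_GS = 2.33 V

k_n = μ_nC_ox · (W/L) = 4.275 mA/V².
In saturation I_D = ½ k_n (V_GS − V_TN)², so V_GS − V_TN = √(2 I_D / k_n) = √(2 × 2.71 / 4.275) = 1.13 V.
V_GS = 1.2 + 1.13 = 2.33 V.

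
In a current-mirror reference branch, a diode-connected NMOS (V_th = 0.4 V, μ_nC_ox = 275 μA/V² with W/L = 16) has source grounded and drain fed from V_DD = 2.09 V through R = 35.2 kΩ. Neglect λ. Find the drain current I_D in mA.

With gate tied to drain, V_GS = V_DS ≥ V_GS − V_th, so the device is in saturation.
k_n = μ_nC_ox · (W/L) = 4.4 mA/V².
KCL at the drain: ½ k_n (V_GS − V_th)² = (V_DD − V_GS)/R.
Let x = V_GS − 0.4. Then 77.4 x² + x − 1.69 = 0, giving x = 0.141 V (positive root), so V_GS = 0.541 V.
I_D = (V_DD − V_GS)/R = (2.09 − 0.541) / 35.2 = 0.044 mA.

I_D = 0.0440 mA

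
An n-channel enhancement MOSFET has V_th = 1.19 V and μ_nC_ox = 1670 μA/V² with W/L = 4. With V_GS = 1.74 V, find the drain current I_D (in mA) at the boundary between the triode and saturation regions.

At the boundary V_DS = V_ov = V_GS − V_th = 1.74 − 1.19 = 0.55 V.
k_n = μ_nC_ox · (W/L) = 6.68 mA/V².
I_D = ½ k_n V_ov² = 0.5 × 6.68 × 0.55² = 1.01 mA.

I_D = 1.01 mA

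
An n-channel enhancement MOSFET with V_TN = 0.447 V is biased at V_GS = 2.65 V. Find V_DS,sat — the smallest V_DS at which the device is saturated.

The boundary between triode and saturation is V_DS = V_GS − V_TN = V_ov.
V_ov = 2.65 − 0.447 = 2.2 V.

V_DS,sat = 2.20 V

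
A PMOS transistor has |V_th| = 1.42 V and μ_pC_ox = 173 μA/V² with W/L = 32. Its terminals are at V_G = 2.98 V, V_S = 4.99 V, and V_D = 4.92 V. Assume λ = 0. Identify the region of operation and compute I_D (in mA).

V_SG = V_S − V_G = 4.99 − 2.98 = 2.01 V; V_SD = V_S − V_D = 4.99 − 4.92 = 0.07 V.
k_p = μ_pC_ox · (W/L) = 5.536 mA/V².
V_ov = V_SG − |V_th| = 2.01 − 1.42 = 0.59 V.
Since V_SD = 0.07 V < V_ov = 0.59 V, the device is in the triode region.
I_D = k_p [V_ov · V_SD − ½ V_SD²] = 5.536 × [0.59 × 0.07 − 0.5 × 0.07²] = 0.215 mA.

Triode; I_D = 0.215 mA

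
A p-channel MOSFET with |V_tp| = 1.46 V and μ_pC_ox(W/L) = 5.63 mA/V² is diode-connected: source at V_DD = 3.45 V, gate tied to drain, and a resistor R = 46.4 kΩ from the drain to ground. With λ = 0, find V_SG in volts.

V_SG = 1.58 V

With gate tied to drain, V_SG = V_SD ≥ V_SG − |V_tp|, so the device is in saturation.
KCL at the drain: ½ k_p (V_SG − |V_tp|)² = (V_DD − V_SG)/R.
Let x = V_SG − 1.46. Then 131 x² + x − 1.99 = 0, giving x = 0.12 V (positive root), so V_SG = 1.58 V.
I_D = (V_DD − V_SG)/R = (3.45 − 1.58) / 46.4 = 0.0403 mA.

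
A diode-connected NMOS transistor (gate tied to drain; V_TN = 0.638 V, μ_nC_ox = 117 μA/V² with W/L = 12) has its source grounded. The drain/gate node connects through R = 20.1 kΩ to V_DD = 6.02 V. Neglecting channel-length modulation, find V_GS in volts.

With gate tied to drain, V_GS = V_DS ≥ V_GS − V_TN, so the device is in saturation.
k_n = μ_nC_ox · (W/L) = 1.404 mA/V².
KCL at the drain: ½ k_n (V_GS − V_TN)² = (V_DD − V_GS)/R.
Let x = V_GS − 0.638. Then 14.1 x² + x − 5.382 = 0, giving x = 0.583 V (positive root), so V_GS = 1.22 V.
I_D = (V_DD − V_GS)/R = (6.02 − 1.22) / 20.1 = 0.239 mA.

V_GS = 1.22 V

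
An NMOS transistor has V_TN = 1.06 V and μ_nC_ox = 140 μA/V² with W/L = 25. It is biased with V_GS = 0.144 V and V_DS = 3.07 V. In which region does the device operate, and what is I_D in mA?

Cutoff; I_D = 0 mA

V_GS = 0.144 V < V_TN = 1.06 V, so the transistor is in cutoff.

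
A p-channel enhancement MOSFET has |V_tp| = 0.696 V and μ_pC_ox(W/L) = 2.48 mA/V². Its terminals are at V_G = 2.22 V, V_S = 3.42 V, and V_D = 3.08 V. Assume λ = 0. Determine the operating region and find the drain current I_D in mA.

Triode; I_D = 0.282 mA

V_SG = V_S − V_G = 3.42 − 2.22 = 1.2 V; V_SD = V_S − V_D = 3.42 − 3.08 = 0.34 V.
V_ov = V_SG − |V_tp| = 1.2 − 0.696 = 0.504 V.
Since V_SD = 0.34 V < V_ov = 0.504 V, the device is in the triode region.
I_D = k_p [V_ov · V_SD − ½ V_SD²] = 2.48 × [0.504 × 0.34 − 0.5 × 0.34²] = 0.282 mA.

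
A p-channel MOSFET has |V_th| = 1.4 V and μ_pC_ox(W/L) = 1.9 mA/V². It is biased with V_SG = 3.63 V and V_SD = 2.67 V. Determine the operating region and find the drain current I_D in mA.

Saturation; I_D = 4.72 mA

V_ov = V_SG − |V_th| = 3.63 − 1.4 = 2.23 V.
Since V_SD = 2.67 V ≥ V_ov = 2.23 V, the device is in saturation.
I_D = ½ k_p V_ov² = 0.5 × 1.9 × 2.23² = 4.72 mA.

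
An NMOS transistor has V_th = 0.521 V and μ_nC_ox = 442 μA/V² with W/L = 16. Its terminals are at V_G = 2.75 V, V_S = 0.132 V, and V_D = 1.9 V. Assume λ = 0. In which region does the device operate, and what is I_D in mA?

Triode; I_D = 15.2 mA

V_GS = V_G − V_S = 2.75 − 0.132 = 2.62 V; V_DS = V_D − V_S = 1.9 − 0.132 = 1.77 V.
k_n = μ_nC_ox · (W/L) = 7.072 mA/V².
V_ov = V_GS − V_th = 2.62 − 0.521 = 2.1 V.
Since V_DS = 1.77 V < V_ov = 2.1 V, the device is in the triode region.
I_D = k_n [V_ov · V_DS − ½ V_DS²] = 7.072 × [2.1 × 1.77 − 0.5 × 1.77²] = 15.2 mA.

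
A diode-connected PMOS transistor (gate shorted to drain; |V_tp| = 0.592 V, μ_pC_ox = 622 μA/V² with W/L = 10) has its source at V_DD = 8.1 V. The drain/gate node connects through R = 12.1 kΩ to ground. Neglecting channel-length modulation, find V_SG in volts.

V_SG = 1.03 V

With gate tied to drain, V_SG = V_SD ≥ V_SG − |V_tp|, so the device is in saturation.
k_p = μ_pC_ox · (W/L) = 6.22 mA/V².
KCL at the drain: ½ k_p (V_SG − |V_tp|)² = (V_DD − V_SG)/R.
Let x = V_SG − 0.592. Then 37.6 x² + x − 7.508 = 0, giving x = 0.434 V (positive root), so V_SG = 1.03 V.
I_D = (V_DD − V_SG)/R = (8.1 − 1.03) / 12.1 = 0.585 mA.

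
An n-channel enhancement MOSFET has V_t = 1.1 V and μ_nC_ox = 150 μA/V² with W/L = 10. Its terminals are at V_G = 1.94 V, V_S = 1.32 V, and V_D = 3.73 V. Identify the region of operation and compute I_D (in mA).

Cutoff; I_D = 0 mA

V_GS = V_G − V_S = 1.94 − 1.32 = 0.62 V; V_DS = V_D − V_S = 3.73 − 1.32 = 2.41 V.
V_GS = 0.62 V < V_t = 1.1 V, so the transistor is in cutoff.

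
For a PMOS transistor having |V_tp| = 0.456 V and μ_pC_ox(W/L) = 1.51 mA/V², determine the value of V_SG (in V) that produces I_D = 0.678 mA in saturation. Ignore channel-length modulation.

V_SG = 1.40 V

In saturation I_D = ½ k_p (V_SG − |V_tp|)², so V_SG − |V_tp| = √(2 I_D / k_p) = √(2 × 0.678 / 1.51) = 0.948 V.
V_SG = 0.456 + 0.948 = 1.4 V.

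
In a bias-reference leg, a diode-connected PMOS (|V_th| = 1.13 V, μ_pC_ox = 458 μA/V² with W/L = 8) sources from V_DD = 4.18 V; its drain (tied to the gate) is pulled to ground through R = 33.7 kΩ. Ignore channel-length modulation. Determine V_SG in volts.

With gate tied to drain, V_SG = V_SD ≥ V_SG − |V_th|, so the device is in saturation.
k_p = μ_pC_ox · (W/L) = 3.664 mA/V².
KCL at the drain: ½ k_p (V_SG − |V_th|)² = (V_DD − V_SG)/R.
Let x = V_SG − 1.13. Then 61.7 x² + x − 3.05 = 0, giving x = 0.214 V (positive root), so V_SG = 1.34 V.
I_D = (V_DD − V_SG)/R = (4.18 − 1.34) / 33.7 = 0.0841 mA.

V_SG = 1.34 V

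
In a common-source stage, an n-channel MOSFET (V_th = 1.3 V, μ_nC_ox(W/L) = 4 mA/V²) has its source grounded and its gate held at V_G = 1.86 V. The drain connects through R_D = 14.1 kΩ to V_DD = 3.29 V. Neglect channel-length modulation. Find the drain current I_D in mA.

I_D = 0.225 mA

V_GS = V_G = 1.86 V, so V_ov = 1.86 − 1.3 = 0.56 V.
Assume saturation: I_D = ½ k_n V_ov² = 0.5 × 4 × 0.56² = 0.627 mA, giving V_DS = V_DD − I_D R_D = 3.29 − 0.627 × 14.1 = -5.55 V.
But -5.55 V < V_ov = 0.56 V, so the device is actually in triode.
In triode I_D = k_n[V_ov V_DS − ½ V_DS²] and I_D = (V_DD − V_DS)/R_D. Equating: 28.2 V_DS² − 32.58 V_DS + 3.29 = 0, giving V_DS = 0.112 V (the root below V_ov).
I_D = (3.29 − 0.112) / 14.1 = 0.225 mA.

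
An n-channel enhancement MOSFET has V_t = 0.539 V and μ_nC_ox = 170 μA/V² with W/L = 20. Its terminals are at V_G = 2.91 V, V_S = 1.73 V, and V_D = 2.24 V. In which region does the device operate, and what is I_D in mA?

V_GS = V_G − V_S = 2.91 − 1.73 = 1.18 V; V_DS = V_D − V_S = 2.24 − 1.73 = 0.51 V.
k_n = μ_nC_ox · (W/L) = 3.4 mA/V².
V_ov = V_GS − V_t = 1.18 − 0.539 = 0.641 V.
Since V_DS = 0.51 V < V_ov = 0.641 V, the device is in the triode region.
I_D = k_n [V_ov · V_DS − ½ V_DS²] = 3.4 × [0.641 × 0.51 − 0.5 × 0.51²] = 0.669 mA.

Triode; I_D = 0.669 mA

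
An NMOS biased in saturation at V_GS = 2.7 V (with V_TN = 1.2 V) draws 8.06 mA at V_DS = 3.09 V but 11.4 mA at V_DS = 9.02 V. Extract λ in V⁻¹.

With V_GS fixed, I_D ∝ (1 + λ V_DS) in saturation, so I_D2/I_D1 = (1 + λ V_DS2)/(1 + λ V_DS1).
11.4/8.06 = 1.414 = (1 + 9.02 λ)/(1 + 3.09 λ).
Solving: λ (I_D1 V_DS2 − I_D2 V_DS1) = I_D2 − I_D1, so λ = (11.4 − 8.06) / (8.06 × 9.02 − 11.4 × 3.09) = 3.34 / 37.5 = 0.0891 V⁻¹.

λ = 0.0891 V⁻¹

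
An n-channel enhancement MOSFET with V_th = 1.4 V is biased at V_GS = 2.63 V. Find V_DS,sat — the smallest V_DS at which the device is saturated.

V_DS,sat = 1.23 V

The boundary between triode and saturation is V_DS = V_GS − V_th = V_ov.
V_ov = 2.63 − 1.4 = 1.23 V.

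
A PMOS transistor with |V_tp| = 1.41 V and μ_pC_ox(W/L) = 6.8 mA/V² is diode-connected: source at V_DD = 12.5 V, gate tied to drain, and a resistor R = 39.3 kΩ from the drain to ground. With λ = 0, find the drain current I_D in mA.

I_D = 0.275 mA

With gate tied to drain, V_SG = V_SD ≥ V_SG − |V_tp|, so the device is in saturation.
KCL at the drain: ½ k_p (V_SG − |V_tp|)² = (V_DD − V_SG)/R.
Let x = V_SG − 1.41. Then 134 x² + x − 11.09 = 0, giving x = 0.284 V (positive root), so V_SG = 1.69 V.
I_D = (V_DD − V_SG)/R = (12.5 − 1.69) / 39.3 = 0.275 mA.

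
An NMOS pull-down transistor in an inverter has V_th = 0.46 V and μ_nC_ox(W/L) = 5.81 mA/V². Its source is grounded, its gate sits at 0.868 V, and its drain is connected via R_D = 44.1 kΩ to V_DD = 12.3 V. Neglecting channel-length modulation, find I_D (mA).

I_D = 0.276 mA

V_GS = V_G = 0.868 V, so V_ov = 0.868 − 0.46 = 0.408 V.
Assume saturation: I_D = ½ k_n V_ov² = 0.5 × 5.81 × 0.408² = 0.484 mA, giving V_DS = V_DD − I_D R_D = 12.3 − 0.484 × 44.1 = -9.03 V.
But -9.03 V < V_ov = 0.408 V, so the device is actually in triode.
In triode I_D = k_n[V_ov V_DS − ½ V_DS²] and I_D = (V_DD − V_DS)/R_D. Equating: 128 V_DS² − 105.5 V_DS + 12.3 = 0, giving V_DS = 0.141 V (the root below V_ov).
I_D = (12.3 − 0.141) / 44.1 = 0.276 mA.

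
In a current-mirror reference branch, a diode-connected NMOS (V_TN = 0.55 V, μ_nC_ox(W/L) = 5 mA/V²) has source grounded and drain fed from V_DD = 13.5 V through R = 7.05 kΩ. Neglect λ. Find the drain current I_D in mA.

With gate tied to drain, V_GS = V_DS ≥ V_GS − V_TN, so the device is in saturation.
KCL at the drain: ½ k_n (V_GS − V_TN)² = (V_DD − V_GS)/R.
Let x = V_GS − 0.55. Then 17.6 x² + x − 12.95 = 0, giving x = 0.829 V (positive root), so V_GS = 1.38 V.
I_D = (V_DD − V_GS)/R = (13.5 − 1.38) / 7.05 = 1.72 mA.

I_D = 1.72 mA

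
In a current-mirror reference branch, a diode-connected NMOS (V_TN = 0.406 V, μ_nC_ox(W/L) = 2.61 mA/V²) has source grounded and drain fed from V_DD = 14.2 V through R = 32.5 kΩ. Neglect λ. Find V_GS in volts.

With gate tied to drain, V_GS = V_DS ≥ V_GS − V_TN, so the device is in saturation.
KCL at the drain: ½ k_n (V_GS − V_TN)² = (V_DD − V_GS)/R.
Let x = V_GS − 0.406. Then 42.4 x² + x − 13.79 = 0, giving x = 0.559 V (positive root), so V_GS = 0.965 V.
I_D = (V_DD − V_GS)/R = (14.2 − 0.965) / 32.5 = 0.407 mA.

V_GS = 0.965 V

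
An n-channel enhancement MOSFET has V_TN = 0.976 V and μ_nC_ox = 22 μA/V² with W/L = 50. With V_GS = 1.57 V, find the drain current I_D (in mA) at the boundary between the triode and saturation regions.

At the boundary V_DS = V_ov = V_GS − V_TN = 1.57 − 0.976 = 0.594 V.
k_n = μ_nC_ox · (W/L) = 1.1 mA/V².
I_D = ½ k_n V_ov² = 0.5 × 1.1 × 0.594² = 0.194 mA.

I_D = 0.194 mA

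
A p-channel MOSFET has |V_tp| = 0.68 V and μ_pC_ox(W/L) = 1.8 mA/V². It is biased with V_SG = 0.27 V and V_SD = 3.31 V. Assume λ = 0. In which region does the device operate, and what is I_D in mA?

V_SG = 0.27 V < |V_tp| = 0.68 V, so the transistor is in cutoff.

Cutoff; I_D = 0 mA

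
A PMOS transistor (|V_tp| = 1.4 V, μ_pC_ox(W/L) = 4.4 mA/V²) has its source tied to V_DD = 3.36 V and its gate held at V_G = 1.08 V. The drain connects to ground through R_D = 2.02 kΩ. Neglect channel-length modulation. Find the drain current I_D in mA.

V_SG = V_DD − V_G = 3.36 − 1.08 = 2.28 V, so V_ov = 2.28 − 1.4 = 0.88 V.
Assume saturation: I_D = ½ k_p V_ov² = 0.5 × 4.4 × 0.88² = 1.7 mA, giving V_SD = V_DD − I_D R_D = 3.36 − 1.7 × 2.02 = -0.0814 V.
But -0.0814 V < V_ov = 0.88 V, so the device is actually in triode.
In triode I_D = k_p[V_ov V_SD − ½ V_SD²] and I_D = (V_DD − V_SD)/R_D. Equating: 4.44 V_SD² − 8.821 V_SD + 3.36 = 0, giving V_SD = 0.514 V (the root below V_ov).
I_D = (3.36 − 0.514) / 2.02 = 1.41 mA.

I_D = 1.41 mA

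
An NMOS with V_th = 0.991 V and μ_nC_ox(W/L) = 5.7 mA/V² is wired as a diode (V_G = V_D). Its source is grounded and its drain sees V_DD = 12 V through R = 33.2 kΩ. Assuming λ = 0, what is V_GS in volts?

V_GS = 1.33 V

With gate tied to drain, V_GS = V_DS ≥ V_GS − V_th, so the device is in saturation.
KCL at the drain: ½ k_n (V_GS − V_th)² = (V_DD − V_GS)/R.
Let x = V_GS − 0.991. Then 94.6 x² + x − 11.01 = 0, giving x = 0.336 V (positive root), so V_GS = 1.33 V.
I_D = (V_DD − V_GS)/R = (12 − 1.33) / 33.2 = 0.321 mA.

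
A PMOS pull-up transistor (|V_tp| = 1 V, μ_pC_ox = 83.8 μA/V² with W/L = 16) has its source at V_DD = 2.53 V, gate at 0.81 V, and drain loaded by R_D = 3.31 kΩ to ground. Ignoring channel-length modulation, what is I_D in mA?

V_SG = V_DD − V_G = 2.53 − 0.81 = 1.72 V, so V_ov = 1.72 − 1 = 0.72 V.
k_p = μ_pC_ox · (W/L) = 1.341 mA/V².
Assume saturation: I_D = ½ k_p V_ov² = 0.5 × 1.341 × 0.72² = 0.348 mA, giving V_SD = V_DD − I_D R_D = 2.53 − 0.348 × 3.31 = 1.38 V.
V_SD = 1.38 V ≥ V_ov = 0.72 V, confirming saturation.

I_D = 0.348 mA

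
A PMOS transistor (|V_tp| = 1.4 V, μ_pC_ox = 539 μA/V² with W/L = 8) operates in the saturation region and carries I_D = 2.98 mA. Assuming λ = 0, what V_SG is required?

V_SG = 2.58 V

k_p = μ_pC_ox · (W/L) = 4.312 mA/V².
In saturation I_D = ½ k_p (V_SG − |V_tp|)², so V_SG − |V_tp| = √(2 I_D / k_p) = √(2 × 2.98 / 4.312) = 1.18 V.
V_SG = 1.4 + 1.18 = 2.58 V.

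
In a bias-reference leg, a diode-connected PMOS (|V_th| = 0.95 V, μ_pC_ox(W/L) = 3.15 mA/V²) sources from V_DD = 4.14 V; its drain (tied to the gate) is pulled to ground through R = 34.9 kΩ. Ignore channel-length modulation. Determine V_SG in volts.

With gate tied to drain, V_SG = V_SD ≥ V_SG − |V_th|, so the device is in saturation.
KCL at the drain: ½ k_p (V_SG − |V_th|)² = (V_DD − V_SG)/R.
Let x = V_SG − 0.95. Then 55 x² + x − 3.19 = 0, giving x = 0.232 V (positive root), so V_SG = 1.18 V.
I_D = (V_DD − V_SG)/R = (4.14 − 1.18) / 34.9 = 0.0848 mA.

V_SG = 1.18 V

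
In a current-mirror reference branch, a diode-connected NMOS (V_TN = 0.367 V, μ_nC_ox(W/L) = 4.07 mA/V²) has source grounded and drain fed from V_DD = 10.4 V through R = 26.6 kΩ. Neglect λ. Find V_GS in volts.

With gate tied to drain, V_GS = V_DS ≥ V_GS − V_TN, so the device is in saturation.
KCL at the drain: ½ k_n (V_GS − V_TN)² = (V_DD − V_GS)/R.
Let x = V_GS − 0.367. Then 54.1 x² + x − 10.03 = 0, giving x = 0.421 V (positive root), so V_GS = 0.788 V.
I_D = (V_DD − V_GS)/R = (10.4 − 0.788) / 26.6 = 0.361 mA.

V_GS = 0.788 V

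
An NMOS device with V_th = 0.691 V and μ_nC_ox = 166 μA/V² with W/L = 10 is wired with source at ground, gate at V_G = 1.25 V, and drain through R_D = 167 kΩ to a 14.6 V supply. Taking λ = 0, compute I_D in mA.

I_D = 0.0868 mA

V_GS = V_G = 1.25 V, so V_ov = 1.25 − 0.691 = 0.559 V.
k_n = μ_nC_ox · (W/L) = 1.66 mA/V².
Assume saturation: I_D = ½ k_n V_ov² = 0.5 × 1.66 × 0.559² = 0.259 mA, giving V_DS = V_DD − I_D R_D = 14.6 − 0.259 × 167 = -28.7 V.
But -28.7 V < V_ov = 0.559 V, so the device is actually in triode.
In triode I_D = k_n[V_ov V_DS − ½ V_DS²] and I_D = (V_DD − V_DS)/R_D. Equating: 139 V_DS² − 156 V_DS + 14.6 = 0, giving V_DS = 0.103 V (the root below V_ov).
I_D = (14.6 − 0.103) / 167 = 0.0868 mA.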